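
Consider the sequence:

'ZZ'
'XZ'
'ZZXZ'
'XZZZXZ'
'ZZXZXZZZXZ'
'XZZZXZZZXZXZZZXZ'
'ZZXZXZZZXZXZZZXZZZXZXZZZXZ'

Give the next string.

Each term (from the third on) is the two preceding terms concatenated in order: term 3 = ZZ·XZ = ZZXZ.
Continuing: XZZZXZZZXZXZZZXZ · ZZXZXZZZXZXZZZXZZZXZXZZZXZ gives term 8.

XZZZXZZZXZXZZZXZZZXZXZZZXZXZZZXZZZXZXZZZXZ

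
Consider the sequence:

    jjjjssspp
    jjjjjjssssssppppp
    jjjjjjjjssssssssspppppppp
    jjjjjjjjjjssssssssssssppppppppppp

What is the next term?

Each string has the form j^{2n+2} s^{3n} p^{3n-1} (n = 1, 2, …).
For the next term, n = 5, so the run lengths are 12, 15, 14.

jjjjjjjjjjjjssssssssssssssspppppppppppppp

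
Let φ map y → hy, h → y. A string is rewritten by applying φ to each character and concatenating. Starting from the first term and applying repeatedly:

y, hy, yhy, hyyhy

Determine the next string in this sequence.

Apply φ to hyyhy symbol by symbol: h→y, y→hy, y→hy, h→y, y→hy; joined: y hy hy y hy.

yhyhyyhy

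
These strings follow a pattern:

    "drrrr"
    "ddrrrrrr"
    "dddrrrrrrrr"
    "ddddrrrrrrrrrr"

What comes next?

dddddrrrrrrrrrrrr

The n-th term is n-1 d's then 2n r's, where the shown terms are n = 2, 3, 4, 5.
At n = 6 the blocks have lengths 5, 12.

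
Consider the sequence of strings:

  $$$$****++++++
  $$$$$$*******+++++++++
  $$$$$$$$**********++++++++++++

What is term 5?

Term n consists of 2n $'s, followed by 3n-2 *'s, followed by 3n +'s, where the shown terms are n = 2, 3, 4.
For term 5, n = 6, so the run lengths are 12, 16, 18.

$$$$$$$$$$$$****************++++++++++++++++++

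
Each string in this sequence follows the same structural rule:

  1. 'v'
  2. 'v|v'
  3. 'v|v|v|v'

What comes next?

Each string is two copies of the previous one joined by '|'.
So the next term is two copies of v|v|v|v with '|' between the halves.

v|v|v|v|v|v|v|v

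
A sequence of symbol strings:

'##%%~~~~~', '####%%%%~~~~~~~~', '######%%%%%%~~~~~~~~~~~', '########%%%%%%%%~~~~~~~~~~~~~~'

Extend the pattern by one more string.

The n-th term is 2n-2 #'s then 2n-2 %'s then 3n-1 ~'s, where the shown terms are n = 2, 3, 4, 5.
At n = 6 the blocks have lengths 10, 10, 17.

##########%%%%%%%%%%~~~~~~~~~~~~~~~~~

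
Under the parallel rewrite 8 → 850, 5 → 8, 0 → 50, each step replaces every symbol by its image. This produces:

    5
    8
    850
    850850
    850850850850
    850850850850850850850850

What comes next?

Rewriting the 24 symbols of 850850850850850850850850 one by one yields 850 8 50 850 8 50 850 8 50 850 8 50 850 8 50 850 8 50 850 8 50 850 8 50; concatenated:

850850850850850850850850850850850850850850850850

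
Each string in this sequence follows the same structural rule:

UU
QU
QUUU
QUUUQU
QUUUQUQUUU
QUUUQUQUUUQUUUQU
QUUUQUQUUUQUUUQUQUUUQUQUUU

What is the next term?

QUUUQUQUUUQUUUQUQUUUQUQUUUQUUUQUQUUUQUUUQU

This is a Fibonacci-style word recurrence s(k) = s(k−1)·s(k−2): e.g. QU·UU = QUUU.
So term 8 is QUUUQUQUUUQUUUQUQUUUQUQUUU·QUUUQUQUUUQUUUQU.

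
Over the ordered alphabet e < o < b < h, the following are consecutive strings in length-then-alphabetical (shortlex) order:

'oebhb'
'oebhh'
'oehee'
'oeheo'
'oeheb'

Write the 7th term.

Stepping forward 2 times from oeheb: oeheb → oeheh, then the target.

oehoe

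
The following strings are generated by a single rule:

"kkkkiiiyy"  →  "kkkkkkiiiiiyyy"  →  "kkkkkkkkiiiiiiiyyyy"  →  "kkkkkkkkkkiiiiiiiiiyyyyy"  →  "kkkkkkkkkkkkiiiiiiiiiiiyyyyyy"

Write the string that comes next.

Each string has the form k^{2n} i^{2n-1} y^{n}, where the shown terms are n = 2, 3, 4, 5, 6.
For the next term, n = 7, so the run lengths are 14, 13, 7.

kkkkkkkkkkkkkkiiiiiiiiiiiiiyyyyyyy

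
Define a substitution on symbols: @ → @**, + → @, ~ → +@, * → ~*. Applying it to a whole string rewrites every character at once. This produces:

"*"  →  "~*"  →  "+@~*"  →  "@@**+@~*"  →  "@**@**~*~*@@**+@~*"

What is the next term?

Replace each of the 18 characters of @**@**~*~*@@**+@~* in place — @** ~* ~* @** ~* ~* +@ ~* +@ ~* @** @** ~* ~* @ @** +@ ~* — and concatenate.

@**~*~*@**~*~*+@~*+@~*@**@**~*~*@@**+@~*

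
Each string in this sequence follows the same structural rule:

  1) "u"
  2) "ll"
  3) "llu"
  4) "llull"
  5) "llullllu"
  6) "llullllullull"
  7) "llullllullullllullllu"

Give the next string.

llullllullullllullllullullllullull

This is a Fibonacci-style word recurrence s(k) = s(k−1)·s(k−2): e.g. ll·u = llu.
The next term joins llullllullullllullllu and llullllullull.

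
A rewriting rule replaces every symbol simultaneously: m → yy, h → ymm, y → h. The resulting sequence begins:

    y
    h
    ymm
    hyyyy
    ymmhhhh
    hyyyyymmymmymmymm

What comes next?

Applying the rule to each of the 17 symbols of hyyyyymmymmymmymm gives the pieces ymm h h h h h yy yy h yy yy h yy yy h yy yy, which concatenate to the answer.

ymmhhhhhyyyyhyyyyhyyyyhyyyy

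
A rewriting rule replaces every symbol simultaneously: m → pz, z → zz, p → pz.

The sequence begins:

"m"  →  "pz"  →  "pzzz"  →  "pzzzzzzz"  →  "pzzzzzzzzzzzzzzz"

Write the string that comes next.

Rewriting the 16 symbols of pzzzzzzzzzzzzzzz one by one yields pz zz zz zz zz zz zz zz zz zz zz zz zz zz zz zz; concatenated:

pzzzzzzzzzzzzzzzzzzzzzzzzzzzzzzz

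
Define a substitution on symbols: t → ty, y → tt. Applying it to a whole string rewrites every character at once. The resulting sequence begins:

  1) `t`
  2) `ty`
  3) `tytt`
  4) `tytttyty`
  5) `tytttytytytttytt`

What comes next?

Rewriting the 16 symbols of tytttytytytttytt one by one yields ty tt ty ty ty tt ty tt ty tt ty ty ty tt ty ty; concatenated:

tytttytytytttytttytttytytytttyty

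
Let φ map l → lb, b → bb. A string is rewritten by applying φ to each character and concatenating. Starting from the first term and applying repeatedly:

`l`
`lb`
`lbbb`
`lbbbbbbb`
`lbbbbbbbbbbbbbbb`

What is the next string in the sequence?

lbbbbbbbbbbbbbbbbbbbbbbbbbbbbbbb

Replace each of the 16 characters of lbbbbbbbbbbbbbbb in place — lb bb bb bb bb bb bb bb bb bb bb bb bb bb bb bb — and concatenate.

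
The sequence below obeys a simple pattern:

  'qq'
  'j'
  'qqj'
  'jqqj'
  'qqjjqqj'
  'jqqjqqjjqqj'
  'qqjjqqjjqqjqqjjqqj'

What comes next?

jqqjqqjjqqjqqjjqqjjqqjqqjjqqj

This is a Fibonacci-style word recurrence s(k) = s(k−2)·s(k−1): e.g. qq·j = qqj.
So term 8 is jqqjqqjjqqj·qqjjqqjjqqjqqjjqqj.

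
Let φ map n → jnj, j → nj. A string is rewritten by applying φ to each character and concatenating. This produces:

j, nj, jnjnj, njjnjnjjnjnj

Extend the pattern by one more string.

jnjnjnjjnjnjjnjnjnjjnjnjjnjnj

Rewriting each symbol of njjnjnjjnjnj: n→jnj, j→nj, j→nj, n→jnj, j→nj, n→jnj, j→nj, j→nj, n→jnj, j→nj, n→jnj, j→nj, which concatenates to jnj nj nj jnj nj jnj nj nj jnj nj jnj nj.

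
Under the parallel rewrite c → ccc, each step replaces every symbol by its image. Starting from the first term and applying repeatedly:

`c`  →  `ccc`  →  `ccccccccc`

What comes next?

Rewriting each symbol of ccccccccc: c→ccc, c→ccc, c→ccc, c→ccc, c→ccc, c→ccc, c→ccc, c→ccc, c→ccc, which concatenates to ccc ccc ccc ccc ccc ccc ccc ccc ccc.

ccccccccccccccccccccccccccc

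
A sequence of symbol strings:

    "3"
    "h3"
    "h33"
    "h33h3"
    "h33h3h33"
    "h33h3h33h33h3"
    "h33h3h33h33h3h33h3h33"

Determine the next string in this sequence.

h33h3h33h33h3h33h3h33h33h3h33h33h3

This is a Fibonacci-style word recurrence s(k) = s(k−1)·s(k−2): e.g. h3·3 = h33.
So term 8 is h33h3h33h33h3h33h3h33·h33h3h33h33h3.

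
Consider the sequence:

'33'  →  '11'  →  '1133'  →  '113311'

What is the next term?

1133111133

Each term (from the third on) is the previous term followed by the one before it: term 3 = 11·33 = 1133.
The next term joins 113311 and 1133.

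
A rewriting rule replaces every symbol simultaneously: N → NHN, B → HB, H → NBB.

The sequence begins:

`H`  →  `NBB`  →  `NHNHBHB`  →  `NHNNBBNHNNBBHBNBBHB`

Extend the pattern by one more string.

NHNNBBNHNNHNHBHBNHNNBBNHNNHNHBHBNBBHBNHNHBHBNBBHB

φ(NHNNBBNHNNBBHBNBBHB) expands symbol-by-symbol to NHN NBB NHN NHN HB HB NHN NBB NHN NHN HB HB NBB HB NHN HB HB NBB HB; joining the 19 pieces gives the next term.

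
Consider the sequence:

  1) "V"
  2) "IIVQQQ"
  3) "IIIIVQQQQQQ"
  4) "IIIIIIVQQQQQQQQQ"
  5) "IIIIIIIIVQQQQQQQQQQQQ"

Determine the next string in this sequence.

Each term wraps the previous one in II on the left and QQQ on the right.
Applying this once more to IIIIIIIIVQQQQQQQQQQQQ:

IIIIIIIIIIVQQQQQQQQQQQQQQQ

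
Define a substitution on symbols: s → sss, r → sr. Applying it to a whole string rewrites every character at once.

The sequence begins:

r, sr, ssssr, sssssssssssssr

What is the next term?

ssssssssssssssssssssssssssssssssssssssssr

Replace each of the 14 characters of sssssssssssssr in place — sss sss sss sss sss sss sss sss sss sss sss sss sss sr — and concatenate.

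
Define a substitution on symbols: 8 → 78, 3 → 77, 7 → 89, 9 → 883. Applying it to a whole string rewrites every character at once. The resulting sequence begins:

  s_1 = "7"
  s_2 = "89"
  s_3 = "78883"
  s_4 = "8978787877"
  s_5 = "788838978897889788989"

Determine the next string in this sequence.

φ(788838978897889788989) expands symbol-by-symbol to 89 78 78 78 77 78 883 89 78 78 883 89 78 78 883 89 78 78 883 78 883; joining the 21 pieces gives the next term.

89787878777888389787888389787888389787888378883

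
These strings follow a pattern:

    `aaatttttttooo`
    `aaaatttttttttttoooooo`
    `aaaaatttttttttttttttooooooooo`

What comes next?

Term n consists of n+2 a's, followed by 4n+3 t's, followed by 3n o's (n = 1, 2, …).
At n = 4 the blocks have lengths 6, 19, 12.

aaaaaatttttttttttttttttttoooooooooooo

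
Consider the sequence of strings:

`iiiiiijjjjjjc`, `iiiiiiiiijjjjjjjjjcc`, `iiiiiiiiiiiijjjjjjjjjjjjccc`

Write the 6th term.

Each string has the form i^{3n} j^{3n} c^{n-1}, where the shown terms are n = 2, 3, 4.
Setting n = 7 gives 21, 21, 6 characters in each block.

iiiiiiiiiiiiiiiiiiiiijjjjjjjjjjjjjjjjjjjjjcccccc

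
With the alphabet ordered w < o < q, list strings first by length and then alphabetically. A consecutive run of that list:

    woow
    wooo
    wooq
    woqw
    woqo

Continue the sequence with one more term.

woqq

Treat woqo as a base-3 numeral over the given alphabet and add one, carrying through any trailing q's.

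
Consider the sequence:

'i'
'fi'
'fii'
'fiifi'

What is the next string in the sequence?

fiififii

This is a Fibonacci-style word recurrence s(k) = s(k−1)·s(k−2): e.g. fi·i = fii.
So term 5 is fiifi·fii.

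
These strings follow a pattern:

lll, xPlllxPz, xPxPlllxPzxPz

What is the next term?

xPxPxPlllxPzxPzxPz

s(k+1) = xP·s(k)·xPz, so each term gains xP as a prefix and xPz as a suffix.
So the next term is xP·xPxPlllxPzxPz·xPz.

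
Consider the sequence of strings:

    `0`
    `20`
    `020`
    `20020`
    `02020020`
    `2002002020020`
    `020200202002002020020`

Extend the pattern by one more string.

2002002020020020200202002002020020

This is a Fibonacci-style word recurrence s(k) = s(k−2)·s(k−1): e.g. 0·20 = 020.
Continuing: 2002002020020 · 020200202002002020020 gives term 8.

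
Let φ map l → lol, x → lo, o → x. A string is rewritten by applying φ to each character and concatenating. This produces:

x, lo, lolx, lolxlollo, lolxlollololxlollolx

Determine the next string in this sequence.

lolxlollololxlollolxlolxlollololxlollolxlollo

Replace each of the 20 characters of lolxlollololxlollolx in place — lol x lol lo lol x lol lol x lol x lol lo lol x lol lol x lol lo — and concatenate.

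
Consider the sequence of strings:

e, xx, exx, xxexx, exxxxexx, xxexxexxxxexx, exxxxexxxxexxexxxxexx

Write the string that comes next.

This is a Fibonacci-style word recurrence s(k) = s(k−2)·s(k−1): e.g. e·xx = exx.
So term 8 is xxexxexxxxexx·exxxxexxxxexxexxxxexx.

xxexxexxxxexxexxxxexxxxexxexxxxexx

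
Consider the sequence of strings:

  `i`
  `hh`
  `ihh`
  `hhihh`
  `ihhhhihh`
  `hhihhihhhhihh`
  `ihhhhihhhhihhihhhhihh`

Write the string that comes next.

This is a Fibonacci-style word recurrence s(k) = s(k−2)·s(k−1): e.g. i·hh = ihh.
Continuing: hhihhihhhhihh · ihhhhihhhhihhihhhhihh gives term 8.

hhihhihhhhihhihhhhihhhhihhihhhhihh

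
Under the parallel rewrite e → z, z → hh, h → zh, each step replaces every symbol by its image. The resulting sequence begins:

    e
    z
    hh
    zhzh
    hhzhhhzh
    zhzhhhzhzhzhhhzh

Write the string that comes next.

Applying the rule to each of the 16 symbols of zhzhhhzhzhzhhhzh gives the pieces hh zh hh zh zh zh hh zh hh zh hh zh zh zh hh zh, which concatenate to the answer.

hhzhhhzhzhzhhhzhhhzhhhzhzhzhhhzh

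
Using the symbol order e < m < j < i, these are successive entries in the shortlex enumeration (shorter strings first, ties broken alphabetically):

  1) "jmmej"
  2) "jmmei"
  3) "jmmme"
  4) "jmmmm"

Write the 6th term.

Stepping forward 2 times from jmmmm: jmmmm → jmmmj, then the target.

jmmmi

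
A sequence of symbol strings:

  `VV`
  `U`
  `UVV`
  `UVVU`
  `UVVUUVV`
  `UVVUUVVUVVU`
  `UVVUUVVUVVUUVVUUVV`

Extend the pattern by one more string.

UVVUUVVUVVUUVVUUVVUVVUUVVUVVU

This is a Fibonacci-style word recurrence s(k) = s(k−1)·s(k−2): e.g. U·VV = UVV.
The next term joins UVVUUVVUVVUUVVUUVV and UVVUUVVUVVU.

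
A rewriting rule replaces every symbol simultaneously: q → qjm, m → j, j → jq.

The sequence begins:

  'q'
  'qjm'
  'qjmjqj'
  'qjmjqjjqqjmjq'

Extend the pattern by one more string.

qjmjqjjqqjmjqjqqjmqjmjqjjqqjm

Replace each of the 13 characters of qjmjqjjqqjmjq in place — qjm jq j jq qjm jq jq qjm qjm jq j jq qjm — and concatenate.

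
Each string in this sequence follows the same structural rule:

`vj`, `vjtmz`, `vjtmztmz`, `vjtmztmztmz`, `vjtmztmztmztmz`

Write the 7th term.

vjtmztmztmztmztmztmz

Every step adds tmz to the end: s(k+1) = s(k)·tmz.
From vjtmztmztmztmz, 2 further steps: vjtmztmztmztmz → vjtmztmztmztmztmz → (answer).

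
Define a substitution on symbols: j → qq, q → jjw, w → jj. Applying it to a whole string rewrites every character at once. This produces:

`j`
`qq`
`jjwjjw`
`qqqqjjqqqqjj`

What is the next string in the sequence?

jjwjjwjjwjjwqqqqjjwjjwjjwjjwqqqq

Expanding qqqqjjqqqqjj: q→jjw, q→jjw, q→jjw, q→jjw, j→qq, j→qq, q→jjw, q→jjw, q→jjw, q→jjw, j→qq, j→qq. Concatenated: jjw jjw jjw jjw qq qq jjw jjw jjw jjw qq qq.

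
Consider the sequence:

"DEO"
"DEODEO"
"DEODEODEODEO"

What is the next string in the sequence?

DEODEODEODEODEODEODEODEO

Each string is two copies of the previous one concatenated.
So the next term is two copies of DEODEODEODEO.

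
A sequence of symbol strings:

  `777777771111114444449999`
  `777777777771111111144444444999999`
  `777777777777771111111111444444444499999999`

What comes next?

777777777777777771111111111114444444444449999999999

Term n consists of 3n-1 7's, followed by 2n 1's, followed by 2n 4's, followed by 2n-2 9's, where the shown terms are n = 3, 4, 5.
At n = 6 the blocks have lengths 17, 12, 12, 10.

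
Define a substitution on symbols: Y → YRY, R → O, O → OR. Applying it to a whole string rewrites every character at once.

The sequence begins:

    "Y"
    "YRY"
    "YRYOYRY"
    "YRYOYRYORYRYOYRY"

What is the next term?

YRYOYRYORYRYOYRYOROYRYOYRYORYRYOYRY

φ(YRYOYRYORYRYOYRY) expands symbol-by-symbol to YRY O YRY OR YRY O YRY OR O YRY O YRY OR YRY O YRY; joining the 16 pieces gives the next term.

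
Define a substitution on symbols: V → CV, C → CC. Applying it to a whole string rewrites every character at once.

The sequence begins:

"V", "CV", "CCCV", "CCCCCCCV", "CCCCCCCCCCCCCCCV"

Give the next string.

Replace each of the 16 characters of CCCCCCCCCCCCCCCV in place — CC CC CC CC CC CC CC CC CC CC CC CC CC CC CC CV — and concatenate.

CCCCCCCCCCCCCCCCCCCCCCCCCCCCCCCV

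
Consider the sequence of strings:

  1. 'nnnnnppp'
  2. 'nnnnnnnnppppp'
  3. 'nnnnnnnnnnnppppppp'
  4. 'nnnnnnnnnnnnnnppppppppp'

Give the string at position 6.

nnnnnnnnnnnnnnnnnnnnppppppppppppp

Term n consists of 3n+2 n's, followed by 2n+1 p's (n = 1, 2, …).
For term 6, n = 6, so the run lengths are 20, 13.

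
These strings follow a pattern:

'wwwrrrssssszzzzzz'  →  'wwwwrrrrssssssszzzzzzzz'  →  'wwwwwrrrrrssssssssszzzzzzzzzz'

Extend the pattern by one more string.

wwwwwwrrrrrrssssssssssszzzzzzzzzzzz

Each string has the form w^{n+1} r^{n+1} s^{2n+1} z^{2n+2}, where the shown terms are n = 2, 3, 4.
Setting n = 5 gives 6, 6, 11, 12 characters in each block.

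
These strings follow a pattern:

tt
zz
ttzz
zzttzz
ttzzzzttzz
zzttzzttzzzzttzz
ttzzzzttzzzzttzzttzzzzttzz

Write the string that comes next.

zzttzzttzzzzttzzttzzzzttzzzzttzzttzzzzttzz

From term 3 onward, concatenate the second-to-last term with the last: tt·zz = ttzz, zz·ttzz = zzttzz, …
The next term joins zzttzzttzzzzttzz and ttzzzzttzzzzttzzttzzzzttzz.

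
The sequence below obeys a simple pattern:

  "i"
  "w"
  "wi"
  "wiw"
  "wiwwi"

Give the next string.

wiwwiwiw

From term 3 onward, concatenate the last term with the second-to-last: w·i = wi, wi·w = wiw, …
The next term joins wiwwi and wiw.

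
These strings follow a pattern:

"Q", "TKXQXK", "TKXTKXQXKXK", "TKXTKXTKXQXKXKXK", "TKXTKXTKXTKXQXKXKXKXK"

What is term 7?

TKXTKXTKXTKXTKXTKXQXKXKXKXKXKXK

s(k+1) = TKX·s(k)·XK, so each term gains TKX as a prefix and XK as a suffix.
From TKXTKXTKXTKXQXKXKXKXK, 2 further steps: TKXTKXTKXTKXQXKXKXKXK → TKXTKXTKXTKXTKXQXKXKXKXKXK → (answer).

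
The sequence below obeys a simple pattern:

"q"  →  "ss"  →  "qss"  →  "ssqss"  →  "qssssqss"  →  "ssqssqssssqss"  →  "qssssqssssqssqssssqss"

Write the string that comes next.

ssqssqssssqssqssssqssssqssqssssqss

From term 3 onward, concatenate the second-to-last term with the last: q·ss = qss, ss·qss = ssqss, …
Continuing: ssqssqssssqss · qssssqssssqssqssssqss gives term 8.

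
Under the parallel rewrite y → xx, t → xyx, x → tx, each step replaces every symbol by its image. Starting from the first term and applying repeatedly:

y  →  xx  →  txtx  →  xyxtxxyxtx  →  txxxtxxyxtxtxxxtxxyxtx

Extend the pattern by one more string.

Rewriting the 22 symbols of txxxtxxyxtxtxxxtxxyxtx one by one yields xyx tx tx tx xyx tx tx xx tx xyx tx xyx tx tx tx xyx tx tx xx tx xyx tx; concatenated:

xyxtxtxtxxyxtxtxxxtxxyxtxxyxtxtxtxxyxtxtxxxtxxyxtx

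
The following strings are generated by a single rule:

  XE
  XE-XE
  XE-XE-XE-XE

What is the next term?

Each string is two copies of the previous one joined by '-'.
Doubling XE-XE-XE-XE with '-' between the halves:

XE-XE-XE-XE-XE-XE-XE-XE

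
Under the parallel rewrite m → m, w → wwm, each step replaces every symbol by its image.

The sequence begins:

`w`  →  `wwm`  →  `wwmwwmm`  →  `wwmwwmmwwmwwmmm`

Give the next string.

wwmwwmmwwmwwmmmwwmwwmmwwmwwmmmm

φ(wwmwwmmwwmwwmmm) expands symbol-by-symbol to wwm wwm m wwm wwm m m wwm wwm m wwm wwm m m m; joining the 15 pieces gives the next term.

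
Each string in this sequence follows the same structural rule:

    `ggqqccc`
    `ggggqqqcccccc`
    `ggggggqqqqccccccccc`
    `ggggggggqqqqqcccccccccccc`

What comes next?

ggggggggggqqqqqqccccccccccccccc

Term n consists of 2n g's, followed by n+1 q's, followed by 3n c's (n = 1, 2, …).
For the next term, n = 5, so the run lengths are 10, 6, 15.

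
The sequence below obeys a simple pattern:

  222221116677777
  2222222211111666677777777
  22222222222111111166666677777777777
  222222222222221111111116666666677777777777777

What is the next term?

Each string has the form 2^{3n+2} 1^{2n+1} 6^{2n} 7^{3n+2} (n = 1, 2, …).
Setting n = 5 gives 17, 11, 10, 17 characters in each block.

2222222222222222211111111111666666666677777777777777777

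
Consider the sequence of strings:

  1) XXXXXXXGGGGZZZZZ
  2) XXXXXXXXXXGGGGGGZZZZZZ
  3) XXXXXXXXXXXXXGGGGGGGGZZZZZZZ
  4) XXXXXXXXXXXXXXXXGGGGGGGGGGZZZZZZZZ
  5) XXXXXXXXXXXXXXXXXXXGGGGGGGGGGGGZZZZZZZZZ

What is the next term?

Each string has the form X^{3n-2} G^{2n-2} Z^{n+2}, where the shown terms are n = 3, 4, 5, 6, 7.
For the next term, n = 8, so the run lengths are 22, 14, 10.

XXXXXXXXXXXXXXXXXXXXXXGGGGGGGGGGGGGGZZZZZZZZZZ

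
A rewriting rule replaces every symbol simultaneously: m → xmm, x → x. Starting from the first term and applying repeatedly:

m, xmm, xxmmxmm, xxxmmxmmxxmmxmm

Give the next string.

Replace each of the 15 characters of xxxmmxmmxxmmxmm in place — x x x xmm xmm x xmm xmm x x xmm xmm x xmm xmm — and concatenate.

xxxxmmxmmxxmmxmmxxxmmxmmxxmmxmm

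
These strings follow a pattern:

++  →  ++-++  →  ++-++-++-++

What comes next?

++-++-++-++-++-++-++-++

Each string is two copies of the previous one joined by '-'.
One more doubling of ++-++-++-++ gives the answer.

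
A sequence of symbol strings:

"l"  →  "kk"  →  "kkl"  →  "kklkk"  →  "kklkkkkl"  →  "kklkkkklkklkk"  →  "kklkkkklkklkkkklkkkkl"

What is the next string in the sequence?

kklkkkklkklkkkklkkkklkklkkkklkklkk

Each term (from the third on) is the previous term followed by the one before it: term 3 = kk·l = kkl.
So term 8 is kklkkkklkklkkkklkkkkl·kklkkkklkklkk.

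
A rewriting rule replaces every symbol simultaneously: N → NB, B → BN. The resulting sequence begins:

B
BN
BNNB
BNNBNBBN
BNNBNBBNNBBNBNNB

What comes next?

Rewriting the 16 symbols of BNNBNBBNNBBNBNNB one by one yields BN NB NB BN NB BN BN NB NB BN BN NB BN NB NB BN; concatenated:

BNNBNBBNNBBNBNNBNBBNBNNBBNNBNBBN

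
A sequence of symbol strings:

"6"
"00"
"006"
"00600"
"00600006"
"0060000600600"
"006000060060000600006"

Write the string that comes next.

From term 3 onward, concatenate the last term with the second-to-last: 00·6 = 006, 006·00 = 00600, …
So term 8 is 006000060060000600006·0060000600600.

0060000600600006000060060000600600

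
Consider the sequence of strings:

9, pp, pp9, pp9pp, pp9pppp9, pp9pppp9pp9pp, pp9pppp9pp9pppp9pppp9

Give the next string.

pp9pppp9pp9pppp9pppp9pp9pppp9pp9pp

This is a Fibonacci-style word recurrence s(k) = s(k−1)·s(k−2): e.g. pp·9 = pp9.
Continuing: pp9pppp9pp9pppp9pppp9 · pp9pppp9pp9pp gives term 8.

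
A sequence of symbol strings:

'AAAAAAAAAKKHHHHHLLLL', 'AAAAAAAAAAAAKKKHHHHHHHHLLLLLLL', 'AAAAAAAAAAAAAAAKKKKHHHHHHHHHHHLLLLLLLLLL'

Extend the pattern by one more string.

AAAAAAAAAAAAAAAAAAKKKKKHHHHHHHHHHHHHHLLLLLLLLLLLLL

Term n consists of 3n+3 A's, followed by n K's, followed by 3n-1 H's, followed by 3n-2 L's, where the shown terms are n = 2, 3, 4.
At n = 5 the blocks have lengths 18, 5, 14, 13.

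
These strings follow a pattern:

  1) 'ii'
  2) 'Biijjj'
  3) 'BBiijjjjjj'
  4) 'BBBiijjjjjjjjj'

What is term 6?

Every step adds B to the front and jjj to the end of the previous string.
From BBBiijjjjjjjjj, 2 further steps: BBBiijjjjjjjjj → BBBBiijjjjjjjjjjjj → (answer).

BBBBBiijjjjjjjjjjjjjjj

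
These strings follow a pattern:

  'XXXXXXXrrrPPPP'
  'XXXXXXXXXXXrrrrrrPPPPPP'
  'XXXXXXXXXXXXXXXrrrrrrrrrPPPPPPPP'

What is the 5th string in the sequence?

Term n consists of 4n+3 X's, followed by 3n r's, followed by 2n+2 P's (n = 1, 2, …).
For term 5, n = 5, so the run lengths are 23, 15, 12.

XXXXXXXXXXXXXXXXXXXXXXXrrrrrrrrrrrrrrrPPPPPPPPPPPP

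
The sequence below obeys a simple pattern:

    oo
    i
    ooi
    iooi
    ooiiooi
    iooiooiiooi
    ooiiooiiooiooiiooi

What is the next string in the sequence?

Each term (from the third on) is the two preceding terms concatenated in order: term 3 = oo·i = ooi.
So term 8 is iooiooiiooi·ooiiooiiooiooiiooi.

iooiooiiooiooiiooiiooiooiiooi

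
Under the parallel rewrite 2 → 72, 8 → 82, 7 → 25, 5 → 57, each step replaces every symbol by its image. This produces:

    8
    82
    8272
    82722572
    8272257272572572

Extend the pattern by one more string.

φ(8272257272572572) expands symbol-by-symbol to 82 72 25 72 72 57 25 72 25 72 57 25 72 57 25 72; joining the 16 pieces gives the next term.

82722572725725722572572572572572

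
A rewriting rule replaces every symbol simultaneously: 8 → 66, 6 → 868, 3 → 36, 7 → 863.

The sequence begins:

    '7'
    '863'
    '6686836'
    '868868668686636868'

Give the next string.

668686666868668688686686866868868368686686866

Applying the rule to each of the 18 symbols of 868868668686636868 gives the pieces 66 868 66 66 868 66 868 868 66 868 66 868 868 36 868 66 868 66, which concatenate to the answer.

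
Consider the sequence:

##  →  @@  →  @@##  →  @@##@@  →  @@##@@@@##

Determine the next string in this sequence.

@@##@@@@##@@##@@

Each term (from the third on) is the previous term followed by the one before it: term 3 = @@·## = @@##.
The next term joins @@##@@@@## and @@##@@.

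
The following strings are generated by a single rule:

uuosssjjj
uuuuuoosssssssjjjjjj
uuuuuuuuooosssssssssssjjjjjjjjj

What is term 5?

uuuuuuuuuuuuuuooooosssssssssssssssssssjjjjjjjjjjjjjjj

Reading off run lengths: u runs 2, 5, 8; o runs 1, 2, 3; s runs 3, 7, 11; j runs 3, 6, 9 — each is linear in n (n = 1, 2, …).
At n = 5 the blocks have lengths 14, 5, 19, 15.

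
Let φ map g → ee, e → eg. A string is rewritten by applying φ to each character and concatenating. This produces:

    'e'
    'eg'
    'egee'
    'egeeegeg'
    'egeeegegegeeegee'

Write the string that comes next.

Replace each of the 16 characters of egeeegegegeeegee in place — eg ee eg eg eg ee eg ee eg ee eg eg eg ee eg eg — and concatenate.

egeeegegegeeegeeegeeegegegeeegeg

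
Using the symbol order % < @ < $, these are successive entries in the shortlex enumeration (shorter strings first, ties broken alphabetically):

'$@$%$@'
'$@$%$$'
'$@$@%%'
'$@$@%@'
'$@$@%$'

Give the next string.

Find the rightmost character of $@$@%$ below $, bump it to the next letter, and reset everything to its right to %.

$@$@@%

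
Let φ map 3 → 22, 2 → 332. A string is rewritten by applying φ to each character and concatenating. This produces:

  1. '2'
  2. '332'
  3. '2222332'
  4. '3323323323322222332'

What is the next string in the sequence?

φ(3323323323322222332) expands symbol-by-symbol to 22 22 332 22 22 332 22 22 332 22 22 332 332 332 332 332 22 22 332; joining the 19 pieces gives the next term.

22223322222332222233222223323323323323322222332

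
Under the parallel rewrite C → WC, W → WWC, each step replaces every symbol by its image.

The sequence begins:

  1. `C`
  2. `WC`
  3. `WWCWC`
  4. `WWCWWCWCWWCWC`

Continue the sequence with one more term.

WWCWWCWCWWCWWCWCWWCWCWWCWWCWCWWCWC

Replace each of the 13 characters of WWCWWCWCWWCWC in place — WWC WWC WC WWC WWC WC WWC WC WWC WWC WC WWC WC — and concatenate.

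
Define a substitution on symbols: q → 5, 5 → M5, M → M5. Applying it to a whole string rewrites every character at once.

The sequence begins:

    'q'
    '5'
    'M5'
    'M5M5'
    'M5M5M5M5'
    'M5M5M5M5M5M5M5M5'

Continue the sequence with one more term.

Rewriting the 16 symbols of M5M5M5M5M5M5M5M5 one by one yields M5 M5 M5 M5 M5 M5 M5 M5 M5 M5 M5 M5 M5 M5 M5 M5; concatenated:

M5M5M5M5M5M5M5M5M5M5M5M5M5M5M5M5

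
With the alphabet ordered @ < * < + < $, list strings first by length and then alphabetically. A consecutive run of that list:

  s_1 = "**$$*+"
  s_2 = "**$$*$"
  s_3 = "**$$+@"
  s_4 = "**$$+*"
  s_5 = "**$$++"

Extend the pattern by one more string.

**$$+$

The successor of **$$++ increments the rightmost position that isn't already $ and resets every position after it to @.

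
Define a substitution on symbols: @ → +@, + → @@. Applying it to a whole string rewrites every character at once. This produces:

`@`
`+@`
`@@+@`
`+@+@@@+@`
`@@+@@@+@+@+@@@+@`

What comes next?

+@+@@@+@+@+@@@+@@@+@@@+@+@+@@@+@

φ(@@+@@@+@+@+@@@+@) expands symbol-by-symbol to +@ +@ @@ +@ +@ +@ @@ +@ @@ +@ @@ +@ +@ +@ @@ +@; joining the 16 pieces gives the next term.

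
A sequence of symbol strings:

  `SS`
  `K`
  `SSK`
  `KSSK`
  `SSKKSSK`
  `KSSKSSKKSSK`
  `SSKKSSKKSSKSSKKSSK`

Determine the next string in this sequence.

Each term (from the third on) is the two preceding terms concatenated in order: term 3 = SS·K = SSK.
So term 8 is KSSKSSKKSSK·SSKKSSKKSSKSSKKSSK.

KSSKSSKKSSKSSKKSSKKSSKSSKKSSK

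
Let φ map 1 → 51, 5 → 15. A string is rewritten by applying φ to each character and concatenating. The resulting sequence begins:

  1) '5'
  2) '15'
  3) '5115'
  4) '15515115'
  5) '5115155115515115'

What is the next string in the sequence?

Rewriting the 16 symbols of 5115155115515115 one by one yields 15 51 51 15 51 15 15 51 51 15 15 51 15 51 51 15; concatenated:

15515115511515515115155115515115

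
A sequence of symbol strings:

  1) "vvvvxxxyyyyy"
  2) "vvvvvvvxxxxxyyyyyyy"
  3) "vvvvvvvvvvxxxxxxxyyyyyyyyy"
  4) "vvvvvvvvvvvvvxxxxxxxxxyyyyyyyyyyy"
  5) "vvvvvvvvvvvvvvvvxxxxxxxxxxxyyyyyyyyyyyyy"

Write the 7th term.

vvvvvvvvvvvvvvvvvvvvvvxxxxxxxxxxxxxxxyyyyyyyyyyyyyyyyy

Each string has the form v^{3n-2} x^{2n-1} y^{2n+1}, where the shown terms are n = 2, 3, 4, 5, 6.
At n = 8 the blocks have lengths 22, 15, 17.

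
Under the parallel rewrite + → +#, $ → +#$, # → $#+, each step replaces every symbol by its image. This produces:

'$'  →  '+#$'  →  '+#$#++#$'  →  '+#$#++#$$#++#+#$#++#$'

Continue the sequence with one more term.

Rewriting the 21 symbols of +#$#++#$$#++#+#$#++#$ one by one yields +# $#+ +#$ $#+ +# +# $#+ +#$ +#$ $#+ +# +# $#+ +# $#+ +#$ $#+ +# +# $#+ +#$; concatenated:

+#$#++#$$#++#+#$#++#$+#$$#++#+#$#++#$#++#$$#++#+#$#++#$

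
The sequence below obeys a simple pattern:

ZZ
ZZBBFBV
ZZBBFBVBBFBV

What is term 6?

Every step adds BBFBV to the end: s(k+1) = s(k)·BBFBV.
From ZZBBFBVBBFBV, 3 further steps: ZZBBFBVBBFBV → ZZBBFBVBBFBVBBFBV → ZZBBFBVBBFBVBBFBVBBFBV → (answer).

ZZBBFBVBBFBVBBFBVBBFBVBBFBV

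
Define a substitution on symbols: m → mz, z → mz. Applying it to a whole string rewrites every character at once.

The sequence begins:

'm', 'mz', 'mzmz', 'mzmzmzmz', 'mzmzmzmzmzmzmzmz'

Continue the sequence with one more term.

mzmzmzmzmzmzmzmzmzmzmzmzmzmzmzmz

Applying the rule to each of the 16 symbols of mzmzmzmzmzmzmzmz gives the pieces mz mz mz mz mz mz mz mz mz mz mz mz mz mz mz mz, which concatenate to the answer.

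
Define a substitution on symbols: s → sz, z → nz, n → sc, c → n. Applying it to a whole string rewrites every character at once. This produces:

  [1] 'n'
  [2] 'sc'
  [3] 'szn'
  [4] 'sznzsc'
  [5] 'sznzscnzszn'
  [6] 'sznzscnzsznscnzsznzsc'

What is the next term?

sznzscnzsznscnzsznzscsznscnzsznzscnzszn

Applying the rule to each of the 21 symbols of sznzscnzsznscnzsznzsc gives the pieces sz nz sc nz sz n sc nz sz nz sc sz n sc nz sz nz sc nz sz n, which concatenate to the answer.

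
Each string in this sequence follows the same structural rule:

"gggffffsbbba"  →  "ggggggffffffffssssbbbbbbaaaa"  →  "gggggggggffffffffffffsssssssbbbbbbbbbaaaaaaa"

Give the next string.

Term n consists of 3n g's, followed by 4n f's, followed by 3n-2 s's, followed by 3n b's, followed by 3n-2 a's (n = 1, 2, …).
At n = 4 the blocks have lengths 12, 16, 10, 12, 10.

ggggggggggggffffffffffffffffssssssssssbbbbbbbbbbbbaaaaaaaaaa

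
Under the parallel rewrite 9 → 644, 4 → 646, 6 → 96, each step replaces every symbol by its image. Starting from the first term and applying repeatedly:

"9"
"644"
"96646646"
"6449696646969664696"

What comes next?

Rewriting the 19 symbols of 6449696646969664696 one by one yields 96 646 646 644 96 644 96 96 646 96 644 96 644 96 96 646 96 644 96; concatenated:

96646646644966449696646966449664496966469664496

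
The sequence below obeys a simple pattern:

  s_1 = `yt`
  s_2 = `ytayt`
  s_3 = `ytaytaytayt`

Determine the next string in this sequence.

ytaytaytaytaytaytaytayt

Every step duplicates the string with 'a' between the halves.
One more doubling of ytaytaytayt gives the answer.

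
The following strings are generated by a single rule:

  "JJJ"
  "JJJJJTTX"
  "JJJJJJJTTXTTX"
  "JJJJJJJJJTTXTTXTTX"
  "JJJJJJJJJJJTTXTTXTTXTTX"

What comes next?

Every step adds JJ to the front and TTX to the end of the previous string.
One more step from JJJJJJJJJJJTTXTTXTTXTTX gives the answer.

JJJJJJJJJJJJJTTXTTXTTXTTXTTX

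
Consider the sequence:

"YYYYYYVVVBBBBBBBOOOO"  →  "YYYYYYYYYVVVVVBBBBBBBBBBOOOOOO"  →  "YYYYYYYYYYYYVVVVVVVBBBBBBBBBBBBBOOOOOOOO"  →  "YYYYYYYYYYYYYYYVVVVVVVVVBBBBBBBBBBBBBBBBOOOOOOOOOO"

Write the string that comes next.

Term n consists of 3n Y's, followed by 2n-1 V's, followed by 3n+1 B's, followed by 2n O's, where the shown terms are n = 2, 3, 4, 5.
Setting n = 6 gives 18, 11, 19, 12 characters in each block.

YYYYYYYYYYYYYYYYYYVVVVVVVVVVVBBBBBBBBBBBBBBBBBBBOOOOOOOOOOOO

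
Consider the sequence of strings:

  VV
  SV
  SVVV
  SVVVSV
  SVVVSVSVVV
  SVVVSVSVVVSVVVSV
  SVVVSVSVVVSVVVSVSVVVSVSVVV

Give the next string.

SVVVSVSVVVSVVVSVSVVVSVSVVVSVVVSVSVVVSVVVSV

This is a Fibonacci-style word recurrence s(k) = s(k−1)·s(k−2): e.g. SV·VV = SVVV.
Continuing: SVVVSVSVVVSVVVSVSVVVSVSVVV · SVVVSVSVVVSVVVSV gives term 8.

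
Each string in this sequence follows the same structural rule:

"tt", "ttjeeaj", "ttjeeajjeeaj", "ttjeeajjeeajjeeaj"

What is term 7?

ttjeeajjeeajjeeajjeeajjeeajjeeaj

The strings grow by a fixed suffix jeeaj each time.
From ttjeeajjeeajjeeaj, 3 further steps: ttjeeajjeeajjeeaj → ttjeeajjeeajjeeajjeeaj → ttjeeajjeeajjeeajjeeajjeeaj → (answer).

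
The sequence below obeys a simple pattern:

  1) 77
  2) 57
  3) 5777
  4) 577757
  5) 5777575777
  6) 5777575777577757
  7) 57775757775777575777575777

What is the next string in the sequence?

Each term (from the third on) is the previous term followed by the one before it: term 3 = 57·77 = 5777.
The next term joins 57775757775777575777575777 and 5777575777577757.

577757577757775757775757775777575777577757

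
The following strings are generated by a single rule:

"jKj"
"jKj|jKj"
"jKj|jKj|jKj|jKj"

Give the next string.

jKj|jKj|jKj|jKj|jKj|jKj|jKj|jKj

Every step duplicates the string with '|' between the halves.
One more doubling of jKj|jKj|jKj|jKj gives the answer.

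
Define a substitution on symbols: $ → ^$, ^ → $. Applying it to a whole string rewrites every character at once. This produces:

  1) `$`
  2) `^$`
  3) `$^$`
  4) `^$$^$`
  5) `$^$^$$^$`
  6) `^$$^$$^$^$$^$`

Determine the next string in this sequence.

Applying the rule to each of the 13 symbols of ^$$^$$^$^$$^$ gives the pieces $ ^$ ^$ $ ^$ ^$ $ ^$ $ ^$ ^$ $ ^$, which concatenate to the answer.

$^$^$$^$^$$^$$^$^$$^$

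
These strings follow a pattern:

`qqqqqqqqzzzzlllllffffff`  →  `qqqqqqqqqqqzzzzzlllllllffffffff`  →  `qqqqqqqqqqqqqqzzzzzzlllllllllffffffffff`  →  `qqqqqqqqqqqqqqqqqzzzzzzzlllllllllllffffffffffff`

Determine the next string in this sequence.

Each string has the form q^{3n+2} z^{n+2} l^{2n+1} f^{2n+2}, where the shown terms are n = 2, 3, 4, 5.
Setting n = 6 gives 20, 8, 13, 14 characters in each block.

qqqqqqqqqqqqqqqqqqqqzzzzzzzzlllllllllllllffffffffffffff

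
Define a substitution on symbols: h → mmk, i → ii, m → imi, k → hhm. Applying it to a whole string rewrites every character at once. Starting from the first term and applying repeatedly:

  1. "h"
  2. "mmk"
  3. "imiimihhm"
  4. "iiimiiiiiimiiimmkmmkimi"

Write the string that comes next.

Rewriting the 23 symbols of iiimiiiiiimiiimmkmmkimi one by one yields ii ii ii imi ii ii ii ii ii ii imi ii ii ii imi imi hhm imi imi hhm ii imi ii; concatenated:

iiiiiiimiiiiiiiiiiiiiimiiiiiiiimiimihhmimiimihhmiiimiii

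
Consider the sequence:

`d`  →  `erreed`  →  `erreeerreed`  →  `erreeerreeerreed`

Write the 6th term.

Each term is the previous one with erree prepended.
From erreeerreeerreed, 2 further steps: erreeerreeerreed → erreeerreeerreeerreed → (answer).

erreeerreeerreeerreeerreed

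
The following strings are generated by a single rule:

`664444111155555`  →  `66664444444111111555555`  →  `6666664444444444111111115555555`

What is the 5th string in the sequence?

The n-th term is 2n-2 6's then 3n-2 4's then 2n 1's then n+3 5's, where the shown terms are n = 2, 3, 4.
For term 5, n = 6, so the run lengths are 10, 16, 12, 9.

66666666664444444444444444111111111111555555555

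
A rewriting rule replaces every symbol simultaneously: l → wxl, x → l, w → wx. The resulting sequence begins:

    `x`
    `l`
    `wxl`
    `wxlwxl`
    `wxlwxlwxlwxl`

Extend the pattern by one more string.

Expanding wxlwxlwxlwxl: w→wx, x→l, l→wxl, w→wx, x→l, l→wxl, w→wx, x→l, l→wxl, w→wx, x→l, l→wxl. Concatenated: wx l wxl wx l wxl wx l wxl wx l wxl.

wxlwxlwxlwxlwxlwxlwxlwxl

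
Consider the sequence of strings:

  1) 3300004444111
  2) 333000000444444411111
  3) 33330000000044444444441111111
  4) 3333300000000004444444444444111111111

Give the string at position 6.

33333330000000000000044444444444444444441111111111111

Term n consists of n+1 3's, followed by 2n+2 0's, followed by 3n+1 4's, followed by 2n+1 1's (n = 1, 2, …).
At n = 6 the blocks have lengths 7, 14, 19, 13.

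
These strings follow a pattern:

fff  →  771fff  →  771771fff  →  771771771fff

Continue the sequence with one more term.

Every step adds 771 at the front: s(k+1) = 771·s(k).
So the next term is 771·771771771fff.

771771771771fff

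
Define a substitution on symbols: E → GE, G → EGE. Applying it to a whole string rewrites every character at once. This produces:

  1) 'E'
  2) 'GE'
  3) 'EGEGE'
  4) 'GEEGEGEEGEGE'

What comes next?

EGEGEGEEGEGEEGEGEGEEGEGEEGEGE

Expanding GEEGEGEEGEGE: G→EGE, E→GE, E→GE, G→EGE, E→GE, G→EGE, E→GE, E→GE, G→EGE, E→GE, G→EGE, E→GE. Concatenated: EGE GE GE EGE GE EGE GE GE EGE GE EGE GE.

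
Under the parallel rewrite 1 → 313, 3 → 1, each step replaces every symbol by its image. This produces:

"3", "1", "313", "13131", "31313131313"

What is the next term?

131313131313131313131

Apply φ to 31313131313 symbol by symbol: 3→1, 1→313, 3→1, 1→313, 3→1, 1→313, 3→1, 1→313, 3→1, 1→313, 3→1; joined: 1 313 1 313 1 313 1 313 1 313 1.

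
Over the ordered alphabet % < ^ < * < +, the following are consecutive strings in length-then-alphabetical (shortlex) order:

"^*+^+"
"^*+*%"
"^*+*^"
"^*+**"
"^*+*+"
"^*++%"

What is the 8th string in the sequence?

Continuing the enumeration 2 steps past ^*++%: ^*++% → ^*++^ → (answer).

^*++*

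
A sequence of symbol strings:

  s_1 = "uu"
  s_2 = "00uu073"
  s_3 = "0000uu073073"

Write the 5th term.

00000000uu073073073073

Each term wraps the previous one in 00 on the left and 073 on the right.
From 0000uu073073, 2 further steps: 0000uu073073 → 000000uu073073073 → (answer).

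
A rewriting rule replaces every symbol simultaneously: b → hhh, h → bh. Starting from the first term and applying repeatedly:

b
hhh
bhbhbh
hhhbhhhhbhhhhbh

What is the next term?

bhbhbhhhhbhbhbhbhhhhbhbhbhbhhhhbh

Replace each of the 15 characters of hhhbhhhhbhhhhbh in place — bh bh bh hhh bh bh bh bh hhh bh bh bh bh hhh bh — and concatenate.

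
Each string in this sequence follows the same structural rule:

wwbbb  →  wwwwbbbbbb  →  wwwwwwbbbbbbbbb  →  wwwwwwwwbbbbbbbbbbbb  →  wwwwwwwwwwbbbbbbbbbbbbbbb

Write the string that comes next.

The n-th term is 2n w's then 3n b's (n = 1, 2, …).
At n = 6 the blocks have lengths 12, 18.

wwwwwwwwwwwwbbbbbbbbbbbbbbbbbb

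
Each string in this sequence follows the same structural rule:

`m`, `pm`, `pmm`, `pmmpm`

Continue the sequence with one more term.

From term 3 onward, concatenate the last term with the second-to-last: pm·m = pmm, pmm·pm = pmmpm, …
So term 5 is pmmpm·pmm.

pmmpmpmm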